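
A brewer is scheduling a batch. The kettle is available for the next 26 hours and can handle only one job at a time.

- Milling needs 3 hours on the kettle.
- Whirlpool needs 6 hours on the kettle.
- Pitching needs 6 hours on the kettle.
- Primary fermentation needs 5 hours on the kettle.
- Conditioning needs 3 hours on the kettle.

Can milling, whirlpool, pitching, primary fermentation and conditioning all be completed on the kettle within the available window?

Yes

Running back to back, the jobs need 3 + 6 + 6 + 5 + 3 = 23 hours on the kettle.
Since 23 ≤ 26, they fit within the window.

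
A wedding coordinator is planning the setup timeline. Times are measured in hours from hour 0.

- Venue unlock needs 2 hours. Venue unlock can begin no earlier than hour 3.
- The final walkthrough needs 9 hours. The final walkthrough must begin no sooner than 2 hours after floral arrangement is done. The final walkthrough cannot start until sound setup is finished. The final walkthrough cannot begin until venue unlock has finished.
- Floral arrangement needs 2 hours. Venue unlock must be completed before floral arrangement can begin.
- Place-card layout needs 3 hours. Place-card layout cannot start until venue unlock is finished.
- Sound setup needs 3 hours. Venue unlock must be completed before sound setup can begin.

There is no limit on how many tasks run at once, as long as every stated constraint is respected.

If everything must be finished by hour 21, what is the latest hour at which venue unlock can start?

6

To finish by hour 21, the final walkthrough (duration 9) must start no later than hour 12.
Since the final walkthrough (must start by hour 12, minus 2-hour gap → hour 10) depends on it, floral arrangement must finish by hour 10. Backing off its 2-hour duration gives a latest start of hour 8.
Sound setup feeds into the final walkthrough (must start by hour 12); so sound setup must finish by hour 12 and therefore start by hour 9.
Place-card layout has no dependents, so it just needs to finish by hour 21. Starting by 21 − 3 = hour 18 achieves that.
For venue unlock: floral arrangement (must start by hour 8); sound setup (must start by hour 9); place-card layout (must start by hour 18); the final walkthrough (must start by hour 12). The most restrictive is hour 8; with a 2-hour duration, venue unlock must start by hour 6.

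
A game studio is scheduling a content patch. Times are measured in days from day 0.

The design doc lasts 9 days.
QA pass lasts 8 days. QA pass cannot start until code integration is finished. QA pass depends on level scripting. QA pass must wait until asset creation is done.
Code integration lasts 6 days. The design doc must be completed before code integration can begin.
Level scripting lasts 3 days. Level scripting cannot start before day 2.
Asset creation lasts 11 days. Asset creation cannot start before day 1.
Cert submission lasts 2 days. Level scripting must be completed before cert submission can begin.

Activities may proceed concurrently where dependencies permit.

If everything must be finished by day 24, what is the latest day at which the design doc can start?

1

QA pass must finish by day 24; it takes 8 days, so it must start by 24 − 8 = day 16.
Since QA pass (must start by day 16) depends on it, code integration must finish by day 16. Backing off its 6-day duration gives a latest start of day 10.
The design doc has to be done before code integration (must start by day 10). That means finishing by day 10, i.e. starting by 10 − 9 = day 1.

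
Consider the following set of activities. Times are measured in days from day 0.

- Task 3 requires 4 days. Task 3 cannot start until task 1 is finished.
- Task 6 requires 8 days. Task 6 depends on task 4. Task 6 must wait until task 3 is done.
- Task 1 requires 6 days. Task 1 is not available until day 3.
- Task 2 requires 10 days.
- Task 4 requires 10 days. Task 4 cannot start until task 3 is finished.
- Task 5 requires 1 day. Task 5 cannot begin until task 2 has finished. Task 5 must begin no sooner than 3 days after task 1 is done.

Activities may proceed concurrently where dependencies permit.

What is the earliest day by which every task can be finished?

Task 2 can start immediately at day 0; it finishes at day 10.
After its own release at day 3, task 1 can start at day 3 and finishes at day 9.
Task 5 cannot start until task 2 (finishes day 10); task 1 (finishes day 9, plus 3-day gap → day 12). The controlling bound is day 12, so task 5 finishes at 12 + 1 = day 13.
After task 1 (finishes day 9), task 3 can start at day 9 and finishes at day 13.
Task 4 waits on task 3 (finishes day 13), so it starts at day 13 and finishes at 13 + 10 = day 23.
Task 6 cannot start until task 4 (finishes day 23); task 3 (finishes day 13). The controlling bound is day 23, so task 6 finishes at 23 + 8 = day 31.
All tasks are finished once the last one completes. Finish times: Task 1 at 9, Task 2 at 10, Task 3 at 13, Task 4 at 23, Task 5 at 13, Task 6 at 31. The latest is day 31.

31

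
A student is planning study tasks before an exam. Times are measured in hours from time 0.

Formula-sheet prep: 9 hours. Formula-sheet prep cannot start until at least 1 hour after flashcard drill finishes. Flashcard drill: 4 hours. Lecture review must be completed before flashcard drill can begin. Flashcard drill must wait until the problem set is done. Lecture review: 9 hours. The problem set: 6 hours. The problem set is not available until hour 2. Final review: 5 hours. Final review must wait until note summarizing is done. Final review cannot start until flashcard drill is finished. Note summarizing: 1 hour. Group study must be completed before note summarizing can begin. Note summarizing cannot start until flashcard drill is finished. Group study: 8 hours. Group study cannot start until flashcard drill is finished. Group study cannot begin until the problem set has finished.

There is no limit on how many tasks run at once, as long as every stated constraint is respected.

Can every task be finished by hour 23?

After its own release at hour 2, the problem set can start at hour 2 and finishes at hour 8.
Nothing blocks lecture review, so it runs from hour 0 to hour 9.
For flashcard drill: lecture review (finishes hour 9); the problem set (finishes hour 8). Taking the maximum gives a start of hour 9, and it finishes at 9 + 4 = hour 13.
After flashcard drill (finishes hour 13, plus 1-hour gap → hour 14), formula-sheet prep can start at hour 14 and finishes at hour 23.
Group study has to wait for flashcard drill (finishes hour 13); the problem set (finishes hour 8). The latest of these is hour 13, so group study runs hour 13 to 13 + 8 = hour 21.
Note summarizing needs all of group study (finishes hour 21); flashcard drill (finishes hour 13). That puts its earliest start at hour 21; it finishes at 21 + 1 = hour 22.
For final review: note summarizing (finishes hour 22); flashcard drill (finishes hour 13). Taking the maximum gives a start of hour 22, and it finishes at 22 + 5 = hour 27.
The earliest everything can be done is hour 27, which is after the deadline of 23, so it is not possible.

No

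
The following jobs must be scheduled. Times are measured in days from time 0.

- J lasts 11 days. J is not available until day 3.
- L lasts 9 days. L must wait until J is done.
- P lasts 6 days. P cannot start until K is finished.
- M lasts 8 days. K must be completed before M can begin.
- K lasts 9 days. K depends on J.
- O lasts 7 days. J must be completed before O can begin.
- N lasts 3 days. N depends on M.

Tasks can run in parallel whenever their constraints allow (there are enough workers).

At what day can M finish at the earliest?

J waits on its own release at day 3, so it starts at day 3 and finishes at 3 + 11 = day 14.
K cannot begin until J (finishes day 14). It runs from day 14 to 14 + 9 = day 23.
After K (finishes day 23), M can start at day 23 and finishes at day 31.

31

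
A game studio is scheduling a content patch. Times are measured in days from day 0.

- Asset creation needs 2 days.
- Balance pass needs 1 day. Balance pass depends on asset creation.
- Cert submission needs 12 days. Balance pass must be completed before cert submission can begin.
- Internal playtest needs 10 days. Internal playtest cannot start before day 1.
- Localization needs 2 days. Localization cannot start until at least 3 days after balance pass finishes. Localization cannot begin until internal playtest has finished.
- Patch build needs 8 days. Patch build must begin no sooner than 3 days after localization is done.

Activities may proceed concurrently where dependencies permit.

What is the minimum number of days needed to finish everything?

24

Internal playtest cannot begin until its own release at day 1. It runs from day 1 to 1 + 10 = day 11.
Asset creation can start immediately at day 0; it finishes at day 2.
Balance pass waits on asset creation (finishes day 2), so it starts at day 2 and finishes at 2 + 1 = day 3.
Cert submission cannot begin until balance pass (finishes day 3). It runs from day 3 to 3 + 12 = day 15.
For localization: balance pass (finishes day 3, plus 3-day gap → day 6); internal playtest (finishes day 11). Taking the maximum gives a start of day 11, and it finishes at 11 + 2 = day 13.
Patch build cannot begin until localization (finishes day 13, plus 3-day gap → day 16). It runs from day 16 to 16 + 8 = day 24.
All tasks are finished once the last one completes. Finish times: Asset creation at 2, Internal playtest at 11, Balance pass at 3, Localization at 13, Cert submission at 15, Patch build at 24. The latest is day 24.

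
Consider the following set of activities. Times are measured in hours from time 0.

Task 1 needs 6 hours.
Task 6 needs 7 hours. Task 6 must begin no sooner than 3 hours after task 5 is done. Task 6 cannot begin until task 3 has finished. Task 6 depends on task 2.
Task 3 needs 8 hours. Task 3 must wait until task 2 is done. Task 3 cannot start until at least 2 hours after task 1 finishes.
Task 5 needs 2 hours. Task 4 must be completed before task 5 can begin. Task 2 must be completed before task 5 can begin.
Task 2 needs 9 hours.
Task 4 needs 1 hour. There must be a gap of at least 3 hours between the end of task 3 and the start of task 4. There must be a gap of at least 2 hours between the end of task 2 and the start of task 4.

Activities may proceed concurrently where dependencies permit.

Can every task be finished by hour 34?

Task 2 has no prerequisites, so it starts at hour 0 and finishes at hour 9.
Nothing blocks task 1, so it runs from hour 0 to hour 6.
Task 3 needs all of task 2 (finishes hour 9); task 1 (finishes hour 6, plus 2-hour gap → hour 8). That puts its earliest start at hour 9; it finishes at 9 + 8 = hour 17.
Task 4 needs all of task 3 (finishes hour 17, plus 3-hour gap → hour 20); task 2 (finishes hour 9, plus 2-hour gap → hour 11). That puts its earliest start at hour 20; it finishes at 20 + 1 = hour 21.
Task 5 cannot start until task 4 (finishes hour 21); task 2 (finishes hour 9). The controlling bound is hour 21, so task 5 finishes at 21 + 2 = hour 23.
Task 6 needs all of task 5 (finishes hour 23, plus 3-hour gap → hour 26); task 3 (finishes hour 17); task 2 (finishes hour 9). That puts its earliest start at hour 26; it finishes at 26 + 7 = hour 33.
Every task is finished by hour 33, which is no later than the deadline of 34, so the schedule is feasible.

Yes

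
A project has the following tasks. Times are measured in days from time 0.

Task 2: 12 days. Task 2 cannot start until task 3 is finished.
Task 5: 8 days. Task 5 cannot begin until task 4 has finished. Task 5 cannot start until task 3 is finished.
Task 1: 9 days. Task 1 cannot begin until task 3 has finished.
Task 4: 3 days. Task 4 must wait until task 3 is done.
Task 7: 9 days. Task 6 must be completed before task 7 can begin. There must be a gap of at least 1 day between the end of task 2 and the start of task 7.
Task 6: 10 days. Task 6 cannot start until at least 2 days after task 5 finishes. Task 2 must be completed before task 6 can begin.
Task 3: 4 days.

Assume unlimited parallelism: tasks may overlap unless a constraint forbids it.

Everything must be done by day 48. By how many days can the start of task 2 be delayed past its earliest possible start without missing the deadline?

Task 3 has no prerequisites, so it starts at day 0 and finishes at day 4.
Task 2 waits on task 3 (finishes day 4), so it starts at day 4 and finishes at 4 + 12 = day 16.

Working backward from the deadline:
To finish by day 48, task 7 (duration 9) must start no later than day 39.
Since task 7 (must start by day 39) depends on it, task 6 must finish by day 39. Backing off its 10-day duration gives a latest start of day 29.
For task 2: task 6 (must start by day 29); task 7 (must start by day 39, minus 1-day gap → day 38). The most restrictive is day 29; with a 12-day duration, task 2 must start by day 17.
So task 2 can start as early as day 4 and as late as day 17, giving 17 − 4 = 13 days of slack.

13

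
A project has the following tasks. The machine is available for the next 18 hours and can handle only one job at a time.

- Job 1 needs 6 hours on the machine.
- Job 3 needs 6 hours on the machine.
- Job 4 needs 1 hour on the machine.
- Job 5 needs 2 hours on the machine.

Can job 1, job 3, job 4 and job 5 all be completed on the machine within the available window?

Yes

Running back to back, the jobs need 6 + 6 + 1 + 2 = 15 hours on the machine.
Since 15 ≤ 18, they fit within the window.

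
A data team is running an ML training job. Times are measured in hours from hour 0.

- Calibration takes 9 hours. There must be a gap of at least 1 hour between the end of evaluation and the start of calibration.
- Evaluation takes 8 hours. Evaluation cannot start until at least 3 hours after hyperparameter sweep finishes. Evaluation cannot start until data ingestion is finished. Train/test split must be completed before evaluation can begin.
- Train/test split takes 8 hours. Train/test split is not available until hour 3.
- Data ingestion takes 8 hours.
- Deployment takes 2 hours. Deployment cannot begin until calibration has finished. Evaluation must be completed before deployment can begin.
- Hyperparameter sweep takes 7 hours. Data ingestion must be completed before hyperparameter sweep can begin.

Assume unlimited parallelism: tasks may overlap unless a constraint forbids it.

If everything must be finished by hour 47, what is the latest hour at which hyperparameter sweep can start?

17

To finish by hour 47, deployment (duration 2) must start no later than hour 45.
Calibration has to be done before deployment (must start by hour 45). That means finishing by hour 45, i.e. starting by 45 − 9 = hour 36.
Evaluation feeds calibration (must start by hour 36, minus 1-hour gap → hour 35); deployment (must start by hour 45). Taking the minimum, evaluation must finish by hour 35 and start by 35 − 8 = hour 27.
Since evaluation (must start by hour 27, minus 3-hour gap → hour 24) depends on it, hyperparameter sweep must finish by hour 24. Backing off its 7-hour duration gives a latest start of hour 17.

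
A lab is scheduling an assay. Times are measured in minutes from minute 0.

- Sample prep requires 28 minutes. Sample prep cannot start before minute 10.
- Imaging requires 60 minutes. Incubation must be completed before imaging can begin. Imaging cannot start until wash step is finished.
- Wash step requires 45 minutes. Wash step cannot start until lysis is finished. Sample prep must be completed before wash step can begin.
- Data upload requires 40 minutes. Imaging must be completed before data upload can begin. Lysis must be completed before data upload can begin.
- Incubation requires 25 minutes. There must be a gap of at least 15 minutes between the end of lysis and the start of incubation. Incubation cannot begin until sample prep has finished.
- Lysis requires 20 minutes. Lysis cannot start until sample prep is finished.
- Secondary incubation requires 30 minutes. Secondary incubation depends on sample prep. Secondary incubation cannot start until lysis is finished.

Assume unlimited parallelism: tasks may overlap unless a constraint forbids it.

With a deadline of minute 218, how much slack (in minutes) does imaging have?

After its own release at minute 10, sample prep can start at minute 10 and finishes at minute 38.
Lysis cannot begin until sample prep (finishes minute 38). It runs from minute 38 to 38 + 20 = minute 58.
Wash step needs all of lysis (finishes minute 58); sample prep (finishes minute 38). That puts its earliest start at minute 58; it finishes at 58 + 45 = minute 103.
For incubation: lysis (finishes minute 58, plus 15-minute gap → minute 73); sample prep (finishes minute 38). Taking the maximum gives a start of minute 73, and it finishes at 73 + 25 = minute 98.
For imaging: incubation (finishes minute 98); wash step (finishes minute 103). Taking the maximum gives a start of minute 103, and it finishes at 103 + 60 = minute 163.

Working backward from the deadline:
Data upload has no dependents, so it just needs to finish by minute 218. Starting by 218 − 40 = minute 178 achieves that.
Since data upload (must start by minute 178) depends on it, imaging must finish by minute 178. Backing off its 60-minute duration gives a latest start of minute 118.
So imaging can start as early as minute 103 and as late as minute 118, giving 118 − 103 = 15 minutes of slack.

15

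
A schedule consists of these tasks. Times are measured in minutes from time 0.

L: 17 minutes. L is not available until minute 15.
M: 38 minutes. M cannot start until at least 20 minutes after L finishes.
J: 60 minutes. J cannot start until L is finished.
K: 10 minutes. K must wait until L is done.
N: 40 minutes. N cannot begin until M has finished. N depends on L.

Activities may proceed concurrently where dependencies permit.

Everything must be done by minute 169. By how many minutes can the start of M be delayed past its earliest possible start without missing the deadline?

After its own release at minute 15, L can start at minute 15 and finishes at minute 32.
M waits on L (finishes minute 32, plus 20-minute gap → minute 52), so it starts at minute 52 and finishes at 52 + 38 = minute 90.

Working backward from the deadline:
Nothing follows N; the deadline of minute 169 is its only limit. It must start by 169 − 40 = minute 129.
M feeds into N (must start by minute 129); so M must finish by minute 129 and therefore start by minute 91.
So M can start as early as minute 52 and as late as minute 91, giving 91 − 52 = 39 minutes of slack.

39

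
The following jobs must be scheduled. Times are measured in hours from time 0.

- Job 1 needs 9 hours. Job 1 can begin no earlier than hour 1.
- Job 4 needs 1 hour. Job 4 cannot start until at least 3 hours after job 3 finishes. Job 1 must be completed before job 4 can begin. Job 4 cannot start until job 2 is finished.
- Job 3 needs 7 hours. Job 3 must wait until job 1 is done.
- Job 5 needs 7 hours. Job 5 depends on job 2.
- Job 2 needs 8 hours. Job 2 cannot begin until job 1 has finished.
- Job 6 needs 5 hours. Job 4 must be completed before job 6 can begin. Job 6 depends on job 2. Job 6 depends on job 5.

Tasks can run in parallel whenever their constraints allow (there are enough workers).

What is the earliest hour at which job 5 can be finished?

25

Job 1 cannot begin until its own release at hour 1. It runs from hour 1 to 1 + 9 = hour 10.
Job 2 waits on job 1 (finishes hour 10), so it starts at hour 10 and finishes at 10 + 8 = hour 18.
Job 5 cannot begin until job 2 (finishes hour 18). It runs from hour 18 to 18 + 7 = hour 25.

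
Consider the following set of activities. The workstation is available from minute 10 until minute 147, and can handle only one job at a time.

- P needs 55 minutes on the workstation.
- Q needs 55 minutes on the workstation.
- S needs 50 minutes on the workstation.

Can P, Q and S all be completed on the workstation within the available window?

The workstation window is 147 − 10 = 137 minutes.
Running back to back, the jobs need 55 + 55 + 50 = 160 minutes on the workstation.
Since 160 > 137, they cannot all fit.

No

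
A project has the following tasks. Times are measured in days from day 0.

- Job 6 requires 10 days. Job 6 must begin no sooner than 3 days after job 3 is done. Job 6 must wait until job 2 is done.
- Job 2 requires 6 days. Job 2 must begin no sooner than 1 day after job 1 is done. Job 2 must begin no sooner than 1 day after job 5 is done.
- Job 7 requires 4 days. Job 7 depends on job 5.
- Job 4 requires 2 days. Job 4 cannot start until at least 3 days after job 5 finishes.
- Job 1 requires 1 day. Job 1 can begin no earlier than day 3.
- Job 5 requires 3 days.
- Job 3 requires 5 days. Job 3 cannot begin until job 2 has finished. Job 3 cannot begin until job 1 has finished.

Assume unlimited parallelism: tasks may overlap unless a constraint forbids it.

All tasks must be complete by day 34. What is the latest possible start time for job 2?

10

Job 6 has no dependents, so it just needs to finish by day 34. Starting by 34 − 10 = day 24 achieves that.
Job 3 has to be done before job 6 (must start by day 24, minus 3-day gap → day 21). That means finishing by day 21, i.e. starting by 21 − 5 = day 16.
For job 2: job 3 (must start by day 16); job 6 (must start by day 24). The most restrictive is day 16; with a 6-day duration, job 2 must start by day 10.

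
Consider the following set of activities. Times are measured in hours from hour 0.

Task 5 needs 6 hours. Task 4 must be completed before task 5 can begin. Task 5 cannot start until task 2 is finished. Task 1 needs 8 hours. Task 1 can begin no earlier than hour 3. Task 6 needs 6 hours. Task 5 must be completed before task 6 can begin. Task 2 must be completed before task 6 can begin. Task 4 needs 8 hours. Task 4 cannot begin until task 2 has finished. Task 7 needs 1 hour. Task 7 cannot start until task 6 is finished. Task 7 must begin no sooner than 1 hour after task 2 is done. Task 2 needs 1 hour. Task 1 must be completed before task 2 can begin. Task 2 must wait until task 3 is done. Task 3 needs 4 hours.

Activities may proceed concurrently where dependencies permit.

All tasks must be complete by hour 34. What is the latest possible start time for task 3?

Task 7 has no dependents, so it just needs to finish by hour 34. Starting by 34 − 1 = hour 33 achieves that.
Task 6 has to be done before task 7 (must start by hour 33). That means finishing by hour 33, i.e. starting by 33 − 6 = hour 27.
Task 5 must finish before task 6 (must start by hour 27). With a 6-hour duration, task 5 must start by 27 − 6 = hour 21.
Since task 5 (must start by hour 21) depends on it, task 4 must finish by hour 21. Backing off its 8-hour duration gives a latest start of hour 13.
Task 2 feeds task 4 (must start by hour 13); task 5 (must start by hour 21); task 6 (must start by hour 27); task 7 (must start by hour 33, minus 1-hour gap → hour 32). Taking the minimum, task 2 must finish by hour 13 and start by 13 − 1 = hour 12.
Since task 2 (must start by hour 12) depends on it, task 3 must finish by hour 12. Backing off its 4-hour duration gives a latest start of hour 8.

8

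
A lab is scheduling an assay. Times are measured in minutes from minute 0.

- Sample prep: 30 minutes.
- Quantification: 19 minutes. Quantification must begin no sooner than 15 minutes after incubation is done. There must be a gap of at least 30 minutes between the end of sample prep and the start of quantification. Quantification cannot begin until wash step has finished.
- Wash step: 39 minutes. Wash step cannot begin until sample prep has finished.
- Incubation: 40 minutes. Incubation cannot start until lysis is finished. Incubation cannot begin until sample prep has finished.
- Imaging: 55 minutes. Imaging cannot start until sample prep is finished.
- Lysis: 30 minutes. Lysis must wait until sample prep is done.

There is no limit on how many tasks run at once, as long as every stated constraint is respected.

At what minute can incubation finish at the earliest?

100

Nothing blocks sample prep, so it runs from minute 0 to minute 30.
After sample prep (finishes minute 30), lysis can start at minute 30 and finishes at minute 60.
Incubation needs all of lysis (finishes minute 60); sample prep (finishes minute 30). That puts its earliest start at minute 60; it finishes at 60 + 40 = minute 100.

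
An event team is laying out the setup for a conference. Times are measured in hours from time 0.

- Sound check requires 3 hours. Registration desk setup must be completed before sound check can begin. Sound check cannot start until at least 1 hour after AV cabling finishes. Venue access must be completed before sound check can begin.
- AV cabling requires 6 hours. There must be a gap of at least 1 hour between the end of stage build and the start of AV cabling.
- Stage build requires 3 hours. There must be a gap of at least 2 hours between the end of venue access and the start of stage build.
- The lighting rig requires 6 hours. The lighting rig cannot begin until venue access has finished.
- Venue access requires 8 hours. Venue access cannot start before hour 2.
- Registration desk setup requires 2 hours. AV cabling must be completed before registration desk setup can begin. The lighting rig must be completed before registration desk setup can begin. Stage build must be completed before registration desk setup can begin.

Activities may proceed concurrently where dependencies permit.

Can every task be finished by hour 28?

After its own release at hour 2, venue access can start at hour 2 and finishes at hour 10.
The lighting rig cannot begin until venue access (finishes hour 10). It runs from hour 10 to 10 + 6 = hour 16.
After venue access (finishes hour 10, plus 2-hour gap → hour 12), stage build can start at hour 12 and finishes at hour 15.
AV cabling waits on stage build (finishes hour 15, plus 1-hour gap → hour 16), so it starts at hour 16 and finishes at 16 + 6 = hour 22.
Registration desk setup has to wait for AV cabling (finishes hour 22); the lighting rig (finishes hour 16); stage build (finishes hour 15). The latest of these is hour 22, so registration desk setup runs hour 22 to 22 + 2 = hour 24.
For sound check: registration desk setup (finishes hour 24); AV cabling (finishes hour 22, plus 1-hour gap → hour 23); venue access (finishes hour 10). Taking the maximum gives a start of hour 24, and it finishes at 24 + 3 = hour 27.
Every task is finished by hour 27, which is no later than the deadline of 28, so the schedule is feasible.

Yes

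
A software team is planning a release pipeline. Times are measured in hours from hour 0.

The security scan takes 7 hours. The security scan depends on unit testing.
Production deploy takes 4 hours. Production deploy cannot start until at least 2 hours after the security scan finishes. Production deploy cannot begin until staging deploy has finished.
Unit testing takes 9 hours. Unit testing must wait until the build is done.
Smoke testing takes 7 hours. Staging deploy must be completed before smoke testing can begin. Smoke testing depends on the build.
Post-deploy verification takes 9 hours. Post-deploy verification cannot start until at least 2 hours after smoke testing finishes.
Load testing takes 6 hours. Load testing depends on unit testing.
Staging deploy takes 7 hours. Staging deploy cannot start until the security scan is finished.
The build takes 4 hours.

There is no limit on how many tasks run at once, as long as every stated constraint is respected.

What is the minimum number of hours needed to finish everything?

45

The build has no prerequisites, so it starts at hour 0 and finishes at hour 4.
Unit testing cannot begin until the build (finishes hour 4). It runs from hour 4 to 4 + 9 = hour 13.
After unit testing (finishes hour 13), load testing can start at hour 13 and finishes at hour 19.
After unit testing (finishes hour 13), the security scan can start at hour 13 and finishes at hour 20.
After the security scan (finishes hour 20), staging deploy can start at hour 20 and finishes at hour 27.
Production deploy has to wait for the security scan (finishes hour 20, plus 2-hour gap → hour 22); staging deploy (finishes hour 27). The latest of these is hour 27, so production deploy runs hour 27 to 27 + 4 = hour 31.
For smoke testing: staging deploy (finishes hour 27); the build (finishes hour 4). Taking the maximum gives a start of hour 27, and it finishes at 27 + 7 = hour 34.
Post-deploy verification waits on smoke testing (finishes hour 34, plus 2-hour gap → hour 36), so it starts at hour 36 and finishes at 36 + 9 = hour 45.
All tasks are finished once the last one completes. Finish times: The build at 4, Unit testing at 13, The security scan at 20, Staging deploy at 27, Smoke testing at 34, Load testing at 19, Production deploy at 31, Post-deploy verification at 45. The latest is hour 45.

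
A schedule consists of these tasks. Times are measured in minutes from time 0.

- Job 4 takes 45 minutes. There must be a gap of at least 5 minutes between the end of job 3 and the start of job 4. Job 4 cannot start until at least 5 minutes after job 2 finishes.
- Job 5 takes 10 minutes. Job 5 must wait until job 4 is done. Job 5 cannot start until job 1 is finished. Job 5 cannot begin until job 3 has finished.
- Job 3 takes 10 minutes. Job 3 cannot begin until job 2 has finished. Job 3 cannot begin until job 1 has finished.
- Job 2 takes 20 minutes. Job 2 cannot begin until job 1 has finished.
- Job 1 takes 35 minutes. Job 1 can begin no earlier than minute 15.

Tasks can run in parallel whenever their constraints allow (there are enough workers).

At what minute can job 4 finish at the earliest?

After its own release at minute 15, job 1 can start at minute 15 and finishes at minute 50.
Job 2 cannot begin until job 1 (finishes minute 50). It runs from minute 50 to 50 + 20 = minute 70.
Job 3 has to wait for job 2 (finishes minute 70); job 1 (finishes minute 50). The latest of these is minute 70, so job 3 runs minute 70 to 70 + 10 = minute 80.
For job 4: job 3 (finishes minute 80, plus 5-minute gap → minute 85); job 2 (finishes minute 70, plus 5-minute gap → minute 75). Taking the maximum gives a start of minute 85, and it finishes at 85 + 45 = minute 130.

130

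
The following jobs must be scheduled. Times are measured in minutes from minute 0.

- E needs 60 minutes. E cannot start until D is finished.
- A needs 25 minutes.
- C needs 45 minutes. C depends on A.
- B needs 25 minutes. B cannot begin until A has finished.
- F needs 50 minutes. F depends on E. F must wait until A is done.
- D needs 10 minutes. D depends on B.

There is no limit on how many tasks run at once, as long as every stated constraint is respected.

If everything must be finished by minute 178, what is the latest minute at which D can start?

58

F has no dependents, so it just needs to finish by minute 178. Starting by 178 − 50 = minute 128 achieves that.
E feeds into F (must start by minute 128); so E must finish by minute 128 and therefore start by minute 68.
Since E (must start by minute 68) depends on it, D must finish by minute 68. Backing off its 10-minute duration gives a latest start of minute 58.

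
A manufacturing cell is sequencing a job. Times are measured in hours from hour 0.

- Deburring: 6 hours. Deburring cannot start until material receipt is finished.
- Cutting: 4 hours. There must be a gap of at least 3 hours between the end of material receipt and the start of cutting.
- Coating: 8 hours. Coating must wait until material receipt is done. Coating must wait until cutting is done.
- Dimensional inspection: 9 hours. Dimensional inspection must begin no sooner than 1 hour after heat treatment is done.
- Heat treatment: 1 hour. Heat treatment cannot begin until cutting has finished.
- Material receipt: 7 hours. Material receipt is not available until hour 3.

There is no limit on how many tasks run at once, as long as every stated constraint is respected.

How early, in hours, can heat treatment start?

17

Material receipt waits on its own release at hour 3, so it starts at hour 3 and finishes at 3 + 7 = hour 10.
Cutting waits on material receipt (finishes hour 10, plus 3-hour gap → hour 13), so it starts at hour 13 and finishes at 13 + 4 = hour 17.
Heat treatment waits on cutting (finishes hour 17), so the earliest it can start is hour 17.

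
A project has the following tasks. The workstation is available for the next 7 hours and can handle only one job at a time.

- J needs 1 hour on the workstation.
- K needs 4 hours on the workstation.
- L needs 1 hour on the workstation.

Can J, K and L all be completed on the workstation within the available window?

Yes

Running back to back, the jobs need 1 + 4 + 1 = 6 hours on the workstation.
Since 6 ≤ 7, they fit within the window.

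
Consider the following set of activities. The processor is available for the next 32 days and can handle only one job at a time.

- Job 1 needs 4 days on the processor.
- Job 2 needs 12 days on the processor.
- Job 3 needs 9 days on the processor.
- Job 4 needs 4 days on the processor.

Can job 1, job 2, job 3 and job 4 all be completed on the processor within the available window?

Running back to back, the jobs need 4 + 12 + 9 + 4 = 29 days on the processor.
Since 29 ≤ 32, they fit within the window.

Yes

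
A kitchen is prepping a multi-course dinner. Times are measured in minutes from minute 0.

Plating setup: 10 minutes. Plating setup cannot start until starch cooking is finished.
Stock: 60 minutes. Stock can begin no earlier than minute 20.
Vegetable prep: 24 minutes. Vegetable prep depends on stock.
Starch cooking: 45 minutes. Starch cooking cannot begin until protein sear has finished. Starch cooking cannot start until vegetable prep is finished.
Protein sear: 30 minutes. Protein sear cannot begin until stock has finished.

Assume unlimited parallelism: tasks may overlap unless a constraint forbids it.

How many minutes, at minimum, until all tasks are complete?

Stock waits on its own release at minute 20, so it starts at minute 20 and finishes at 20 + 60 = minute 80.
Vegetable prep waits on stock (finishes minute 80), so it starts at minute 80 and finishes at 80 + 24 = minute 104.
After stock (finishes minute 80), protein sear can start at minute 80 and finishes at minute 110.
For starch cooking: protein sear (finishes minute 110); vegetable prep (finishes minute 104). Taking the maximum gives a start of minute 110, and it finishes at 110 + 45 = minute 155.
Plating setup cannot begin until starch cooking (finishes minute 155). It runs from minute 155 to 155 + 10 = minute 165.
All tasks are finished once the last one completes. Finish times: Stock at 80, Protein sear at 110, Vegetable prep at 104, Starch cooking at 155, Plating setup at 165. The latest is minute 165.

165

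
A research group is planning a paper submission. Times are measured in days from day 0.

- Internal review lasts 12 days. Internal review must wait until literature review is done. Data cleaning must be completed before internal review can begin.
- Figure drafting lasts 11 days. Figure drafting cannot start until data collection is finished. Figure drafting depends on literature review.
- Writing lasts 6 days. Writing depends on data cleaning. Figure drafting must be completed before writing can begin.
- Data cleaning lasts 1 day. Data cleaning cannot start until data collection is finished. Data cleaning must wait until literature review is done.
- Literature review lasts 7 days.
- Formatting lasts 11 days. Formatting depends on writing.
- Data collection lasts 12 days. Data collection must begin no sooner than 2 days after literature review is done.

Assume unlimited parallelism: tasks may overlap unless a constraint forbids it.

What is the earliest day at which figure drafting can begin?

21

Nothing blocks literature review, so it runs from day 0 to day 7.
Data collection cannot begin until literature review (finishes day 7, plus 2-day gap → day 9). It runs from day 9 to 9 + 12 = day 21.
Figure drafting waits on data collection (finishes day 21); literature review (finishes day 7). The latest of these is day 21, which is the earliest figure drafting can start.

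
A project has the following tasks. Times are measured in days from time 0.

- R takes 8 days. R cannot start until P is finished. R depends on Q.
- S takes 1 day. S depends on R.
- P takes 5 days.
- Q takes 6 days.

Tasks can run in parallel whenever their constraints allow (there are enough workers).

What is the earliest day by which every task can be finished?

15

Q has no prerequisites, so it starts at day 0 and finishes at day 6.
Nothing blocks P, so it runs from day 0 to day 5.
R needs all of P (finishes day 5); Q (finishes day 6). That puts its earliest start at day 6; it finishes at 6 + 8 = day 14.
S cannot begin until R (finishes day 14). It runs from day 14 to 14 + 1 = day 15.
All tasks are finished once the last one completes. Finish times: P at 5, Q at 6, R at 14, S at 15. The latest is day 15.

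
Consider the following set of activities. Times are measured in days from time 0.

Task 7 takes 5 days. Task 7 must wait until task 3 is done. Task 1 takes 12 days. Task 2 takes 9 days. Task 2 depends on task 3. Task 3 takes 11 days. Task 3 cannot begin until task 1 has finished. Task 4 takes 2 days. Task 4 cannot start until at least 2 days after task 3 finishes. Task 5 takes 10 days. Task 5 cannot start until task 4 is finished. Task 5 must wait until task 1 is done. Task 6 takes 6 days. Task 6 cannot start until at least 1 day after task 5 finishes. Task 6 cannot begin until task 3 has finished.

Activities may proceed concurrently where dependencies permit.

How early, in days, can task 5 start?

27

Task 1 has no prerequisites, so it starts at day 0 and finishes at day 12.
Task 3 cannot begin until task 1 (finishes day 12). It runs from day 12 to 12 + 11 = day 23.
Task 4 waits on task 3 (finishes day 23, plus 2-day gap → day 25), so it starts at day 25 and finishes at 25 + 2 = day 27.
Task 5 waits on task 4 (finishes day 27); task 1 (finishes day 12). The latest of these is day 27, which is the earliest task 5 can start.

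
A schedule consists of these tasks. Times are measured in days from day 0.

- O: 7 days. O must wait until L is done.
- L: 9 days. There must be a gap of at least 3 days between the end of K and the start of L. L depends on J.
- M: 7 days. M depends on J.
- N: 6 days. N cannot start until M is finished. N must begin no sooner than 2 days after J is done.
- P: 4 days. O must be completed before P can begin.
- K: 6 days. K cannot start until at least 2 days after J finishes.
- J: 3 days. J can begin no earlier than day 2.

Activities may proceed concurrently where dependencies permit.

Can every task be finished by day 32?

No

J waits on its own release at day 2, so it starts at day 2 and finishes at 2 + 3 = day 5.
After J (finishes day 5), M can start at day 5 and finishes at day 12.
N needs all of M (finishes day 12); J (finishes day 5, plus 2-day gap → day 7). That puts its earliest start at day 12; it finishes at 12 + 6 = day 18.
K cannot begin until J (finishes day 5, plus 2-day gap → day 7). It runs from day 7 to 7 + 6 = day 13.
L needs all of K (finishes day 13, plus 3-day gap → day 16); J (finishes day 5). That puts its earliest start at day 16; it finishes at 16 + 9 = day 25.
After L (finishes day 25), O can start at day 25 and finishes at day 32.
After O (finishes day 32), P can start at day 32 and finishes at day 36.
The earliest everything can be done is day 36, which is after the deadline of 32, so it is not possible.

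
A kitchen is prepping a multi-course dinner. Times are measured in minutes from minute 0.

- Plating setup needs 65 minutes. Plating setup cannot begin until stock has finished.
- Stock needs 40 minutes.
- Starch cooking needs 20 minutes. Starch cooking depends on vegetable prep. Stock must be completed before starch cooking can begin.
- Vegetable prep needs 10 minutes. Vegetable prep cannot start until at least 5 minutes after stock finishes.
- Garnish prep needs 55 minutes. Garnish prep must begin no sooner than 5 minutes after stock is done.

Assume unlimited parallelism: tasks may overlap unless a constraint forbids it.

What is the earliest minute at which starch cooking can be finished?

75

Stock has no prerequisites, so it starts at minute 0 and finishes at minute 40.
Vegetable prep cannot begin until stock (finishes minute 40, plus 5-minute gap → minute 45). It runs from minute 45 to 45 + 10 = minute 55.
Starch cooking has to wait for vegetable prep (finishes minute 55); stock (finishes minute 40). The latest of these is minute 55, so starch cooking runs minute 55 to 55 + 20 = minute 75.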